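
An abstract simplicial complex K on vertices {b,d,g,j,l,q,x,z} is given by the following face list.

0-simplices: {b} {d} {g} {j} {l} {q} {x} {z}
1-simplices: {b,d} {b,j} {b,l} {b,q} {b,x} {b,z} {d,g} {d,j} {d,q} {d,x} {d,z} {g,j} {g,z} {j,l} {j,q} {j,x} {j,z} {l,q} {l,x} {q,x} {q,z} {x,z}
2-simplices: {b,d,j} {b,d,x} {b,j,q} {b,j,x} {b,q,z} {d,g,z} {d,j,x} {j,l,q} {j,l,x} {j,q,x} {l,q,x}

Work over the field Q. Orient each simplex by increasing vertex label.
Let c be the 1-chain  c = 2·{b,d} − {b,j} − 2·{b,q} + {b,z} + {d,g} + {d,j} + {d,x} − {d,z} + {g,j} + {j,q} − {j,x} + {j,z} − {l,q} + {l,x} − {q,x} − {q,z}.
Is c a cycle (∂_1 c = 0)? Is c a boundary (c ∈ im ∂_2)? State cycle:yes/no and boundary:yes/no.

cycle:yes boundary:no

n_0=8 n_1=22 n_2=11  [Q]
∂1: piv[bd,bj,bl,bq,bx,bz,dg] rk=7  ker:dj,dq,dx,dz,gj,gz,jl,jq,jx,jz,lq,lx,qx,qz,xz
∂2: piv[bdj,bdx,bjq,bjx,bqz,dgz,jlq,jlx,jqx] rk=9  ker:djx,lqx
∂1c = 0
c vs im∂2: residual ≠ 0 ⇒ not boundary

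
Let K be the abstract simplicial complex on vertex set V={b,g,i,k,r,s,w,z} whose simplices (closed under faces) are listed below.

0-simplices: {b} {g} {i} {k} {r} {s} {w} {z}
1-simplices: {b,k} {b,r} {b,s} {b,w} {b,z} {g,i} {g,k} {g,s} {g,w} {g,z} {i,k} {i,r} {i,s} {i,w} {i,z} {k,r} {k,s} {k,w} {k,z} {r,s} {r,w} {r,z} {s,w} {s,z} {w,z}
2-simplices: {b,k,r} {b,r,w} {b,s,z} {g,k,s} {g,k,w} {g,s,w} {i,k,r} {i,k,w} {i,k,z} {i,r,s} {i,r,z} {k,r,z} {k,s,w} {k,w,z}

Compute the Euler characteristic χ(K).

χ(K)=-3

n_0=8 n_1=25 n_2=14
χ=+8−25+14=-3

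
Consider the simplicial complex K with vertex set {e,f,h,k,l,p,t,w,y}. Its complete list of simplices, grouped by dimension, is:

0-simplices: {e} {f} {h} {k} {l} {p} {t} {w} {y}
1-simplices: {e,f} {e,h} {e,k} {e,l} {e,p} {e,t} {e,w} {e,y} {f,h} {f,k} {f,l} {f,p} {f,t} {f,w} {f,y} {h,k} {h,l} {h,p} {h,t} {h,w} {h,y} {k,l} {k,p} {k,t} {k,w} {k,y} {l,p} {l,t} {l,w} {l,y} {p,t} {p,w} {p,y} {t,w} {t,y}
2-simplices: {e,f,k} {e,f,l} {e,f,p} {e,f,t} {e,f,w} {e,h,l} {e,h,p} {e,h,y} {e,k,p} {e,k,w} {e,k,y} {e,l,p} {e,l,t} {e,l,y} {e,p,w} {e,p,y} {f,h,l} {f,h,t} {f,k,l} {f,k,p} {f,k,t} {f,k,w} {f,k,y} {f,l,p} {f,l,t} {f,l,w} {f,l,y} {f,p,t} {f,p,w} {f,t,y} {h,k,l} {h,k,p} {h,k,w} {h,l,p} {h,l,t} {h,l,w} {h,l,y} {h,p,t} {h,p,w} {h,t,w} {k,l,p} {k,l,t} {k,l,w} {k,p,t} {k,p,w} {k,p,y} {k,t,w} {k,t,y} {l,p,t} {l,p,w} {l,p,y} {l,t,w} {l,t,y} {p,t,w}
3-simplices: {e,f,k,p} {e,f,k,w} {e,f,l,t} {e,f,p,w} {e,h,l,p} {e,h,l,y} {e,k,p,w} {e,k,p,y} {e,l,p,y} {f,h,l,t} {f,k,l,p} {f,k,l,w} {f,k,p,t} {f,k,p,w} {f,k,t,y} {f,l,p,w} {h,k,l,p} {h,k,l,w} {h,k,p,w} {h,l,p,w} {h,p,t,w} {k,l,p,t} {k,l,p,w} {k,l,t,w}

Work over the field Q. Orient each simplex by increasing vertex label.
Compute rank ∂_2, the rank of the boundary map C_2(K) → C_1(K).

rank∂_2=27

n_0=9 n_1=35 n_2=54 n_3=24  [Q]
∂1: piv[ef,eh,ek,el,ep,et,ew,ey] rk=8  ker:fh,fk,fl,fp,ft,fw,fy,hk,hl,hp,ht,hw,hy,kl,kp,kt,kw,ky,lp,lt,lw,ly,pt,pw,py,tw,ty
∂2: piv[efk,efl,efp,eft,efw,ehl,ehp,ehy,ekp,ekw,eky,elp,elt,ely,epw,epy,fhl,fht,fkl,fkt,fky,flw,fpt,fty,hkl,hkw,htw] rk=27  ker:fkp,fkw,flp,flt,fly,fpw,hkp,hlp,hlt,hlw,hly,hpt,hpw,klp,klt,klw,kpt,kpw,kpy,ktw,kty,lpt,lpw,lpy,ltw,lty,ptw
∂3: piv[efkp,efkw,eflt,efpw,ehlp,ehly,ekpw,ekpy,elpy,fhlt,fklp,fklw,fkpt,fkty,flpw,hklp,hklw,hkpw,hptw,klpt,kltw] rk=21  ker:fkpw,hlpw,klpw
rk∂_2=27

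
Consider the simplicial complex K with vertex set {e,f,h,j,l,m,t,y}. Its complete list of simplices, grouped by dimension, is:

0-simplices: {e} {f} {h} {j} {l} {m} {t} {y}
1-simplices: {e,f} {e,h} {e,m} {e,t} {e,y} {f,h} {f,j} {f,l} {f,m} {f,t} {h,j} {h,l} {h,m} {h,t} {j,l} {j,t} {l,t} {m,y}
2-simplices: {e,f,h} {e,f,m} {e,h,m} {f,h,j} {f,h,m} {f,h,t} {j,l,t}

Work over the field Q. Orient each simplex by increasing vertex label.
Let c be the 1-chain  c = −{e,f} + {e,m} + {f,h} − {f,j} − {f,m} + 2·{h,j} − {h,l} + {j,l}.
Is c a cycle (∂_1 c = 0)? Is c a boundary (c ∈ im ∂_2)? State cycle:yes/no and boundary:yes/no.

cycle:yes boundary:no

n_0=8 n_1=18 n_2=7  [Q]
∂1: piv[ef,eh,em,et,ey,fj,fl] rk=7  ker:fh,fm,ft,hj,hl,hm,ht,jl,jt,lt,my
∂2: piv[efh,efm,ehm,fhj,fht,jlt] rk=6  ker:fhm
∂1c = 0
c vs im∂2: residual ≠ 0 ⇒ not boundary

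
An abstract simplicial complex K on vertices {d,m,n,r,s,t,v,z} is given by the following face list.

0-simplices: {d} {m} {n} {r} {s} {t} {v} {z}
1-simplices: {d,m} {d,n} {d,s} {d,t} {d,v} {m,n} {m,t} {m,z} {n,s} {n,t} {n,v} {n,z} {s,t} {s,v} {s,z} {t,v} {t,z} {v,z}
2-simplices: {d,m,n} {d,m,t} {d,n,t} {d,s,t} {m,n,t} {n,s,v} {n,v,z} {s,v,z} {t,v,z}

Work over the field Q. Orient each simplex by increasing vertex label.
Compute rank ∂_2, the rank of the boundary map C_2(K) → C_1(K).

rank∂_2=8

n_0=8 n_1=18 n_2=9  [Q]
∂1: piv[dm,dn,ds,dt,dv,mz] rk=6  ker:mn,mt,ns,nt,nv,nz,st,sv,sz,tv,tz,vz
∂2: piv[dmn,dmt,dnt,dst,nsv,nvz,svz,tvz] rk=8  ker:mnt
rk∂_2=8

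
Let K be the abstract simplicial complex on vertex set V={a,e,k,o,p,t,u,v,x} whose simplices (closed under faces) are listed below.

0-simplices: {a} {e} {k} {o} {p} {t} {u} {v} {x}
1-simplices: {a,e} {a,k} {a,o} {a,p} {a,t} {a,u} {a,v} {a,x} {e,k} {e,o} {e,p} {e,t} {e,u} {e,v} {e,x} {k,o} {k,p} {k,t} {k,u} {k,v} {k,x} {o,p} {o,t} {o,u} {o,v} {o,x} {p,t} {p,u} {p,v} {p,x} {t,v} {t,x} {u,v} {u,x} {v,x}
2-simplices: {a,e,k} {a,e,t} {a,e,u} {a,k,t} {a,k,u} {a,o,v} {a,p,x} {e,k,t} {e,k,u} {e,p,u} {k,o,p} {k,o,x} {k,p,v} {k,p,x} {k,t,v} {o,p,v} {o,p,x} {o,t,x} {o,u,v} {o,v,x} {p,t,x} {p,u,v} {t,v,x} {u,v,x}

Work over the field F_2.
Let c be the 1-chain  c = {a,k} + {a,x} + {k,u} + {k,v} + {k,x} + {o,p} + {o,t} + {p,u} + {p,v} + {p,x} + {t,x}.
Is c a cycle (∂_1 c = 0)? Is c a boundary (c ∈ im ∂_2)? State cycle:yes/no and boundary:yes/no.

n_0=9 n_1=35 n_2=24  [Z2]
∂1: piv[ae,ak,ao,ap,at,au,av,ax] rk=8  ker:ek,eo,ep,et,eu,ev,ex,ko,kp,kt,ku,kv,kx,op,ot,ou,ov,ox,pt,pu,pv,px,tv,tx,uv,ux,vx
∂2: piv[aek,aet,aeu,akt,aku,aov,apx,epu,kop,kox,kpv,kpx,ktv,opv,otx,ouv,ovx,ptx,puv,tvx,uvx] rk=21  ker:ekt,eku,opx
∂1c = 0
c vs im∂2: residual ≠ 0 ⇒ not boundary

cycle:yes boundary:no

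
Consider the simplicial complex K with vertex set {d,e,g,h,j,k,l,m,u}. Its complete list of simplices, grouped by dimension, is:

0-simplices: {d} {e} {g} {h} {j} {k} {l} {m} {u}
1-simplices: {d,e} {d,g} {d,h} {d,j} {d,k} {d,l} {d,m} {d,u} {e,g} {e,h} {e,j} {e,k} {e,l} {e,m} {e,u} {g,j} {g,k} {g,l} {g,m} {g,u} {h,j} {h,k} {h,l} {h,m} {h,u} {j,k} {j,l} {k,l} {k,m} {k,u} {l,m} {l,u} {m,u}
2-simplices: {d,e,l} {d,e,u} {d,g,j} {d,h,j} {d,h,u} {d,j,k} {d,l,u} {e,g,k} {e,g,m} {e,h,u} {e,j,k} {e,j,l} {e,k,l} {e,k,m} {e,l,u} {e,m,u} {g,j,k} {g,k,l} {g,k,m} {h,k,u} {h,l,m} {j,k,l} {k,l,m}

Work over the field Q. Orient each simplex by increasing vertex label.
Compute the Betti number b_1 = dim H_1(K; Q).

b_1=5

n_0=9 n_1=33 n_2=23  [Q]
∂1: piv[de,dg,dh,dj,dk,dl,dm,du] rk=8  ker:eg,eh,ej,ek,el,em,eu,gj,gk,gl,gm,gu,hj,hk,hl,hm,hu,jk,jl,kl,km,ku,lm,lu,mu
∂2: piv[del,deu,dgj,dhj,dhu,djk,dlu,egk,egm,ehu,ejk,ejl,ekl,ekm,emu,gjk,gkl,hku,hlm,klm] rk=20  ker:elu,gkm,jkl
b_1=(33−8)−20=5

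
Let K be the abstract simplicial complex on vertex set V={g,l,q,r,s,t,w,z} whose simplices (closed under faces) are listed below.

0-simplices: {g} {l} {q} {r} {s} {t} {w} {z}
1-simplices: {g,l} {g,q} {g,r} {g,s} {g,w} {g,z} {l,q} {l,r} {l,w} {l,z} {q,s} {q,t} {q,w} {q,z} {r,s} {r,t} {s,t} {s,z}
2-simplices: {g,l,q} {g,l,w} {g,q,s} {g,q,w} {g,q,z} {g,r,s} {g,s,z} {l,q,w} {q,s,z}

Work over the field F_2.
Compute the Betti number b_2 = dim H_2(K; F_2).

n_0=8 n_1=18 n_2=9  [Z2]
∂1: piv[gl,gq,gr,gs,gw,gz,qt] rk=7  ker:lq,lr,lw,lz,qs,qw,qz,rs,rt,st,sz
∂2: piv[glq,glw,gqs,gqw,gqz,grs,gsz] rk=7  ker:lqw,qsz
b_2=(9−7)−0=2

b_2=2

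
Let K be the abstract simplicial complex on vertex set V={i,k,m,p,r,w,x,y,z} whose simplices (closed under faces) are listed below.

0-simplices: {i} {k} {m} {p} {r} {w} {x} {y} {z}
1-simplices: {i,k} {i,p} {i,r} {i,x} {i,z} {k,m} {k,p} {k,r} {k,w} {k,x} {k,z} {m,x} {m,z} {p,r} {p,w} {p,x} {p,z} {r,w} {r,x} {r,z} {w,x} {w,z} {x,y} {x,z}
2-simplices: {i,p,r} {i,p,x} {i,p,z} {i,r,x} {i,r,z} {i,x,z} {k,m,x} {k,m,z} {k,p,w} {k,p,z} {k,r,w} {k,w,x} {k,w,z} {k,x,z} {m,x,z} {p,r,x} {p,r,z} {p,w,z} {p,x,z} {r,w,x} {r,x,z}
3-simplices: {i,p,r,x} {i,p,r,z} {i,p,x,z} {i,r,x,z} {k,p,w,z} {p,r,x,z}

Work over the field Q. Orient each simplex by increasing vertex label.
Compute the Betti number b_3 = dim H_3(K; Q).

n_0=9 n_1=24 n_2=21 n_3=6  [Q]
∂1: piv[ik,ip,ir,ix,iz,km,kw,xy] rk=8  ker:kp,kr,kx,kz,mx,mz,pr,pw,px,pz,rw,rx,rz,wx,wz,xz
∂2: piv[ipr,ipx,ipz,irx,irz,ixz,kmx,kmz,kpw,kpz,krw,kwx,kwz,kxz,rwx] rk=15  ker:mxz,prx,prz,pwz,pxz,rxz
∂3: piv[iprx,iprz,ipxz,irxz,kpwz] rk=5  ker:prxz
b_3=(6−5)−0=1

b_3=1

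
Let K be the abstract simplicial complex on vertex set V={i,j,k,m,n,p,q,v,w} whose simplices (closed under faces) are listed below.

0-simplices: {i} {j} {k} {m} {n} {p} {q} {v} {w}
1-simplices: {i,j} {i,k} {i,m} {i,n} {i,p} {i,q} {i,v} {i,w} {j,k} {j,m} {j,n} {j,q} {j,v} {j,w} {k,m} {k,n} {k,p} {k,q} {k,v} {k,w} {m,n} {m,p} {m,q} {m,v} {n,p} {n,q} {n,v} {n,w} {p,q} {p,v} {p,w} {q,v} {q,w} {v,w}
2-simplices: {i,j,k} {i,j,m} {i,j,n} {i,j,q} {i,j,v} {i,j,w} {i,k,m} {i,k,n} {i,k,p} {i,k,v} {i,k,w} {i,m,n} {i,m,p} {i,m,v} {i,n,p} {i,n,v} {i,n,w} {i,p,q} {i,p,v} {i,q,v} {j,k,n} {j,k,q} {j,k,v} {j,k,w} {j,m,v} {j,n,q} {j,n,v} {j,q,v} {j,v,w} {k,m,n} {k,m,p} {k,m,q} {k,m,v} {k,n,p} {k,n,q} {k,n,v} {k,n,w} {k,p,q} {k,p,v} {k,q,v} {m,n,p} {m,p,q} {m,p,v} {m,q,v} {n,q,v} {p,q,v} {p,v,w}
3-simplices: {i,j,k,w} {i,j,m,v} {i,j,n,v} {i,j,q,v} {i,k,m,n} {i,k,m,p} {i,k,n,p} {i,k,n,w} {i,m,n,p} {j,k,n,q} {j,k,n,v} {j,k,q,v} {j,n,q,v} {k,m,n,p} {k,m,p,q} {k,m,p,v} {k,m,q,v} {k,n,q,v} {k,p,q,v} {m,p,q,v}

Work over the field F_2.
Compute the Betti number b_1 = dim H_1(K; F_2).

b_1=1

n_0=9 n_1=34 n_2=47 n_3=20  [Z2]
∂1: piv[ij,ik,im,in,ip,iq,iv,iw] rk=8  ker:jk,jm,jn,jq,jv,jw,km,kn,kp,kq,kv,kw,mn,mp,mq,mv,np,nq,nv,nw,pq,pv,pw,qv,qw,vw
∂2: piv[ijk,ijm,ijn,ijq,ijv,ijw,ikm,ikn,ikp,ikv,ikw,imn,imp,imv,inp,inv,inw,ipq,ipv,iqv,jkq,jnq,jvw,kmq,pvw] rk=25  ker:jkn,jkv,jkw,jmv,jnv,jqv,kmn,kmp,kmv,knp,knq,knv,knw,kpq,kpv,kqv,mnp,mpq,mpv,mqv,nqv,pqv
∂3: piv[ijkw,ijmv,ijnv,ijqv,ikmn,ikmp,iknp,iknw,imnp,jknq,jknv,jkqv,jnqv,kmpq,kmpv,kmqv,kpqv] rk=17  ker:kmnp,knqv,mpqv
b_1=(34−8)−25=1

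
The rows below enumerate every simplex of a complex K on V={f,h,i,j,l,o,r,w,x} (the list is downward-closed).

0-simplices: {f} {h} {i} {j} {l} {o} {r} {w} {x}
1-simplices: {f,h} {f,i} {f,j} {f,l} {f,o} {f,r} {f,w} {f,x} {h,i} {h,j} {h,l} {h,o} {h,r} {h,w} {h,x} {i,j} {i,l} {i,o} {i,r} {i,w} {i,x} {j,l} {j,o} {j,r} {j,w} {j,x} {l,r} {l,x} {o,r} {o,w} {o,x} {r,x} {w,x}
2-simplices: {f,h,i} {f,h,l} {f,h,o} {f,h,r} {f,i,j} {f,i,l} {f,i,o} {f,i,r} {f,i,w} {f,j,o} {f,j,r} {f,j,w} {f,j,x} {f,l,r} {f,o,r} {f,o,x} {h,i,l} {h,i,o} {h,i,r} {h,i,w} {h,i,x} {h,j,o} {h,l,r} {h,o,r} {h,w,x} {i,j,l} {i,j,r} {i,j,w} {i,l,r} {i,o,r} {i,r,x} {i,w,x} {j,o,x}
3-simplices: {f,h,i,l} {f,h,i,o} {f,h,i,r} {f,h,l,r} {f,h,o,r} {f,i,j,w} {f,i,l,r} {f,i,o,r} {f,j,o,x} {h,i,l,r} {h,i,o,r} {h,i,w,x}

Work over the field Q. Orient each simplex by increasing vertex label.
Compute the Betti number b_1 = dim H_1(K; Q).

n_0=9 n_1=33 n_2=33 n_3=12  [Q]
∂1: piv[fh,fi,fj,fl,fo,fr,fw,fx] rk=8  ker:hi,hj,hl,ho,hr,hw,hx,ij,il,io,ir,iw,ix,jl,jo,jr,jw,jx,lr,lx,or,ow,ox,rx,wx
∂2: piv[fhi,fhl,fho,fhr,fij,fil,fio,fir,fiw,fjo,fjr,fjw,fjx,flr,for,fox,hiw,hix,hjo,hwx,ijl,irx] rk=22  ker:hil,hio,hir,hlr,hor,ijr,ijw,ilr,ior,iwx,jox
∂3: piv[fhil,fhio,fhir,fhlr,fhor,fijw,filr,fior,fjox,hiwx] rk=10  ker:hilr,hior
b_1=(33−8)−22=3

b_1=3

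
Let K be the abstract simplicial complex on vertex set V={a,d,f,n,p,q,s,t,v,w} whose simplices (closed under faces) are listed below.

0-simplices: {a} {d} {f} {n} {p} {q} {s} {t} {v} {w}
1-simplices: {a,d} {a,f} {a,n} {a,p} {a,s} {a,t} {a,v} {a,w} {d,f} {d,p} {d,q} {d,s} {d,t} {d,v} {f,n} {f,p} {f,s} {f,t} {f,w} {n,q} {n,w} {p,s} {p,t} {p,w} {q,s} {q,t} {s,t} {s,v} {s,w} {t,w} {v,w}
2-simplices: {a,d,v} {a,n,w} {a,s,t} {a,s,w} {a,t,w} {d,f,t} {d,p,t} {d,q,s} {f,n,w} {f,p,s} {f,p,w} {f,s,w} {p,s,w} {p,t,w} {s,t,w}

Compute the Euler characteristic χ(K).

n_0=10 n_1=31 n_2=15
χ=+10−31+15=-6

χ(K)=-6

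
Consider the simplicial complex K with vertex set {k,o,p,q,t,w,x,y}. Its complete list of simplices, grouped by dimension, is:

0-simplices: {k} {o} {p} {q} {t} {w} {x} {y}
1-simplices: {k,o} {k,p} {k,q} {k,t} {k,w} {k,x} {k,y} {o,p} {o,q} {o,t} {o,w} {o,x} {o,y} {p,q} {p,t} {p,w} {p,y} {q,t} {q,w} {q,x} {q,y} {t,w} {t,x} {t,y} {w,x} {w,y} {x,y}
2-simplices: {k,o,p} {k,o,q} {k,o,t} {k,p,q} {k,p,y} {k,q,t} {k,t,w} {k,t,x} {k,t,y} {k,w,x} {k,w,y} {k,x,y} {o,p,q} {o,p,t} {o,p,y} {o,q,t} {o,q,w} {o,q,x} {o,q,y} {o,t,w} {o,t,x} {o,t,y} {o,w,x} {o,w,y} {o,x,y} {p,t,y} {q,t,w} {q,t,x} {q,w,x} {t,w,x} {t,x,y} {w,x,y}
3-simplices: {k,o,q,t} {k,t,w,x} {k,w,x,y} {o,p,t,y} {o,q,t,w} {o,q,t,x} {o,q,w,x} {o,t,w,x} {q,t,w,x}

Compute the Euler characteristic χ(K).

n_0=8 n_1=27 n_2=32 n_3=9
χ=+8−27+32−9=4

χ(K)=4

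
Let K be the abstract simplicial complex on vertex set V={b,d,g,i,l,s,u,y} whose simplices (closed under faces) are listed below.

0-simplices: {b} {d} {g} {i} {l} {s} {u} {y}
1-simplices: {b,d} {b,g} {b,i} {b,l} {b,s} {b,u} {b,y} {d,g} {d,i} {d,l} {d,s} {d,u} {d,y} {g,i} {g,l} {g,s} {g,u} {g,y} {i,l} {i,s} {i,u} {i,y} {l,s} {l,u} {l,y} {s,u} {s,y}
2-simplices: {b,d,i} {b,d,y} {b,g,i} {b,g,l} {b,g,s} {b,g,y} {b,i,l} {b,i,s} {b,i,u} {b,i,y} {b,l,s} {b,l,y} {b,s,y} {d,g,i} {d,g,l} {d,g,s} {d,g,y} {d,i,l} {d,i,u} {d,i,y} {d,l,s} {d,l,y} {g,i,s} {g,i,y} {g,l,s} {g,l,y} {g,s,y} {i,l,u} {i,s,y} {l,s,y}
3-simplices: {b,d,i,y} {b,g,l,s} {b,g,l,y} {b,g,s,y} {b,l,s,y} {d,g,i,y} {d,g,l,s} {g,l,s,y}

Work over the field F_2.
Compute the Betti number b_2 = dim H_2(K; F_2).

b_2=5

n_0=8 n_1=27 n_2=30 n_3=8  [Z2]
∂1: piv[bd,bg,bi,bl,bs,bu,by] rk=7  ker:dg,di,dl,ds,du,dy,gi,gl,gs,gu,gy,il,is,iu,iy,ls,lu,ly,su,sy
∂2: piv[bdi,bdy,bgi,bgl,bgs,bgy,bil,bis,biu,biy,bls,bly,bsy,dgi,dgl,dgs,diu,ilu] rk=18  ker:dgy,dil,diy,dls,dly,gis,giy,gls,gly,gsy,isy,lsy
∂3: piv[bdiy,bgls,bgly,bgsy,blsy,dgiy,dgls] rk=7  ker:glsy
b_2=(30−18)−7=5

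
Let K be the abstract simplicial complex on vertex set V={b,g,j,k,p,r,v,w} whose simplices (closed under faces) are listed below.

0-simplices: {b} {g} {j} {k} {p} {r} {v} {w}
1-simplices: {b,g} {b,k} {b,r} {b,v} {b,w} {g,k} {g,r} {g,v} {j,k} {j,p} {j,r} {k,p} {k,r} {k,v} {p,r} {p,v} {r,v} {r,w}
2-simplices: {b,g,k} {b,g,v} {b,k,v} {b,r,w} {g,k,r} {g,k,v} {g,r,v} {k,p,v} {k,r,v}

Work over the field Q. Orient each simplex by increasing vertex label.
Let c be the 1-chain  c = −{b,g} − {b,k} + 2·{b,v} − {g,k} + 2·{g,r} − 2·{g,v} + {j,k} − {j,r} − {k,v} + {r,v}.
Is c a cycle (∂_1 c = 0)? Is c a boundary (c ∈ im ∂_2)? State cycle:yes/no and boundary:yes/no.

cycle:yes boundary:no

n_0=8 n_1=18 n_2=9  [Q]
∂1: piv[bg,bk,br,bv,bw,jk,jp] rk=7  ker:gk,gr,gv,jr,kp,kr,kv,pr,pv,rv,rw
∂2: piv[bgk,bgv,bkv,brw,gkr,grv,kpv] rk=7  ker:gkv,krv
∂1c = 0
c vs im∂2: residual ≠ 0 ⇒ not boundary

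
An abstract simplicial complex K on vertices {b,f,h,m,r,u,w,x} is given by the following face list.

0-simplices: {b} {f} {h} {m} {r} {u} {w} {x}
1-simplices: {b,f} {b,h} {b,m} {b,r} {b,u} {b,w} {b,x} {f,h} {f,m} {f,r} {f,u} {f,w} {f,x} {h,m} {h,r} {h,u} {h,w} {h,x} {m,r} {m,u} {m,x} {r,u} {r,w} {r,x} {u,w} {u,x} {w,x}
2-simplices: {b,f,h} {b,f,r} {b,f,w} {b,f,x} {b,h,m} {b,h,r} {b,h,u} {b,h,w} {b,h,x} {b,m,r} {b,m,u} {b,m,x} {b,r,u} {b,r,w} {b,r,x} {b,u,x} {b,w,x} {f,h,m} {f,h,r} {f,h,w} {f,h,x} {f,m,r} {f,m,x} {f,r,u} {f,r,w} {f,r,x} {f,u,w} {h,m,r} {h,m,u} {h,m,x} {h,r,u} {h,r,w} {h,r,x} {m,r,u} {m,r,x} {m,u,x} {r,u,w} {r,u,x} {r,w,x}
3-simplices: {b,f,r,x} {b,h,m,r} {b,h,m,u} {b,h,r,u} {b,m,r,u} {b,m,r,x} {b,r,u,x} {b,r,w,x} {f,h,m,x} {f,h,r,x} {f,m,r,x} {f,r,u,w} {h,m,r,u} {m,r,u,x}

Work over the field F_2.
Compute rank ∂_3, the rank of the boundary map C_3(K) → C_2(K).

n_0=8 n_1=27 n_2=39 n_3=14  [Z2]
∂1: piv[bf,bh,bm,br,bu,bw,bx] rk=7  ker:fh,fm,fr,fu,fw,fx,hm,hr,hu,hw,hx,mr,mu,mx,ru,rw,rx,uw,ux,wx
∂2: piv[bfh,bfr,bfw,bfx,bhm,bhr,bhu,bhw,bhx,bmr,bmu,bmx,bru,brw,brx,bux,bwx,fhm,fru,fuw] rk=20  ker:fhr,fhw,fhx,fmr,fmx,frw,frx,hmr,hmu,hmx,hru,hrw,hrx,mru,mrx,mux,ruw,rux,rwx
∂3: piv[bfrx,bhmr,bhmu,bhru,bmru,bmrx,brux,brwx,fhmx,fhrx,fmrx,fruw,mrux] rk=13  ker:hmru
rk∂_3=13

rank∂_3=13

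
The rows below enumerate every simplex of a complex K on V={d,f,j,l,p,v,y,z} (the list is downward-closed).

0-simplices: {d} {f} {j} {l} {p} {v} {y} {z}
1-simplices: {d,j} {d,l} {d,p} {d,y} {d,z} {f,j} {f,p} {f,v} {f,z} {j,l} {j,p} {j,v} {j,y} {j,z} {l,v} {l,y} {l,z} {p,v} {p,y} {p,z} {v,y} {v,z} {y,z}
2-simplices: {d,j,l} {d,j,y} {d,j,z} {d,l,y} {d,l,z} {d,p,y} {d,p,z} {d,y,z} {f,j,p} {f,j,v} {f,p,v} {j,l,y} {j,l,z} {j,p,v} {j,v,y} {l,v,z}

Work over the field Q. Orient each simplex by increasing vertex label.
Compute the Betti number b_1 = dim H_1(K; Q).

b_1=3

n_0=8 n_1=23 n_2=16  [Q]
∂1: piv[dj,dl,dp,dy,dz,fj,fv] rk=7  ker:fp,fz,jl,jp,jv,jy,jz,lv,ly,lz,pv,py,pz,vy,vz,yz
∂2: piv[djl,djy,djz,dly,dlz,dpy,dpz,dyz,fjp,fjv,fpv,jvy,lvz] rk=13  ker:jly,jlz,jpv
b_1=(23−7)−13=3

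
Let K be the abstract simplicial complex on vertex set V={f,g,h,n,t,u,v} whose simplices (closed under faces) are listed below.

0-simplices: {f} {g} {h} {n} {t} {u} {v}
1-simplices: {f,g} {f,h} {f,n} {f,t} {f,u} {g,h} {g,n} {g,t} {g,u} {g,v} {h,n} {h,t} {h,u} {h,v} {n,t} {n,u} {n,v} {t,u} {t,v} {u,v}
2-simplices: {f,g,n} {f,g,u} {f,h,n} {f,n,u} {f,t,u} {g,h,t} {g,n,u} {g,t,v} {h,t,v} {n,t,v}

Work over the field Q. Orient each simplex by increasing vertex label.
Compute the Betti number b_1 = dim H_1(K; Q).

b_1=5

n_0=7 n_1=20 n_2=10  [Q]
∂1: piv[fg,fh,fn,ft,fu,gv] rk=6  ker:gh,gn,gt,gu,hn,ht,hu,hv,nt,nu,nv,tu,tv,uv
∂2: piv[fgn,fgu,fhn,fnu,ftu,ght,gtv,htv,ntv] rk=9  ker:gnu
b_1=(20−6)−9=5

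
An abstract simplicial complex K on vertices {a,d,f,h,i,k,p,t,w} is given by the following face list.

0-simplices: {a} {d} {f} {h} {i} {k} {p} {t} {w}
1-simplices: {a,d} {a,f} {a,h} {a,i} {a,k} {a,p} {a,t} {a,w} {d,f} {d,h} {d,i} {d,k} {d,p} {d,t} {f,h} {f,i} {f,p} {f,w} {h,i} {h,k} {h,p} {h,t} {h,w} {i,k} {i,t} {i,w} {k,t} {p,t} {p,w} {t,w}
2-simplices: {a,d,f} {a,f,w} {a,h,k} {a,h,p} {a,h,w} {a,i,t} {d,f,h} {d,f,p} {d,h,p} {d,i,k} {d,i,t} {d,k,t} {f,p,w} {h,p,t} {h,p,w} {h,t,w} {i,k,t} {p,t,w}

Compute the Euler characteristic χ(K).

χ(K)=-3

n_0=9 n_1=30 n_2=18
χ=+9−30+18=-3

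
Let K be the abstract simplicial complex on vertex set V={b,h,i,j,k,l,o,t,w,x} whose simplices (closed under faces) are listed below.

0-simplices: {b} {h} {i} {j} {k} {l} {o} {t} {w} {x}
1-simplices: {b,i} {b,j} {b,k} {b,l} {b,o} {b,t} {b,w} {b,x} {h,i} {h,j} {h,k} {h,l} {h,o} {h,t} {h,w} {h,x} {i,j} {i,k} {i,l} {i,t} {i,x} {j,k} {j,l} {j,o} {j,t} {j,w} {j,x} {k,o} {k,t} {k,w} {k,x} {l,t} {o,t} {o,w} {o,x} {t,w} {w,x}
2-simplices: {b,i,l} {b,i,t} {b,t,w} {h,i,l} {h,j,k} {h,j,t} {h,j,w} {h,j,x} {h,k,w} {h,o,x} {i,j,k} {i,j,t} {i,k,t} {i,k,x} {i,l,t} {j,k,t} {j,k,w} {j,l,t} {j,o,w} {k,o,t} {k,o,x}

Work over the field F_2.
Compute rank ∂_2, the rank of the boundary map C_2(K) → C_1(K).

n_0=10 n_1=37 n_2=21  [Z2]
∂1: piv[bi,bj,bk,bl,bo,bt,bw,bx,hi] rk=9  ker:hj,hk,hl,ho,ht,hw,hx,ij,ik,il,it,ix,jk,jl,jo,jt,jw,jx,ko,kt,kw,kx,lt,ot,ow,ox,tw,wx
∂2: piv[bil,bit,btw,hil,hjk,hjt,hjw,hjx,hkw,hox,ijk,ijt,ikt,ikx,ilt,jlt,jow,kot,kox] rk=19  ker:jkt,jkw
rk∂_2=19

rank∂_2=19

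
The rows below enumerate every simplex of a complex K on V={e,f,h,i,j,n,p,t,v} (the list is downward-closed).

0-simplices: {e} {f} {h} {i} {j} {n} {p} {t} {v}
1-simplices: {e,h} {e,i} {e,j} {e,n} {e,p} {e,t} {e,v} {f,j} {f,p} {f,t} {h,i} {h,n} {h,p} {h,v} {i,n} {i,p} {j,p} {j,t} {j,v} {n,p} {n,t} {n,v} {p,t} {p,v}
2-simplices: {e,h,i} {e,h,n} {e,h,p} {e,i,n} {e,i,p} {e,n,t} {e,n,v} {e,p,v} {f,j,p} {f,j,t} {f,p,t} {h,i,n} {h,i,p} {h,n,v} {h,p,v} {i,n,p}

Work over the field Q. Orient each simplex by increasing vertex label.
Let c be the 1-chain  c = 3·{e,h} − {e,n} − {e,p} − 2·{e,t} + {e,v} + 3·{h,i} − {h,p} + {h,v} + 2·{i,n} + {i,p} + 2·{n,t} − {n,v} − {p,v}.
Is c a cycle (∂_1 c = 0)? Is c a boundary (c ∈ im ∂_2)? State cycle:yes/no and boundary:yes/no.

n_0=9 n_1=24 n_2=16  [Q]
∂1: piv[eh,ei,ej,en,ep,et,ev,fj] rk=8  ker:fp,ft,hi,hn,hp,hv,in,ip,jp,jt,jv,np,nt,nv,pt,pv
∂2: piv[ehi,ehn,ehp,ein,eip,ent,env,epv,fjp,fjt,fpt,hnv,inp] rk=13  ker:hin,hip,hpv
∂1c = 0
c vs im∂2: reduces to 0 ⇒ boundary

cycle:yes boundary:yes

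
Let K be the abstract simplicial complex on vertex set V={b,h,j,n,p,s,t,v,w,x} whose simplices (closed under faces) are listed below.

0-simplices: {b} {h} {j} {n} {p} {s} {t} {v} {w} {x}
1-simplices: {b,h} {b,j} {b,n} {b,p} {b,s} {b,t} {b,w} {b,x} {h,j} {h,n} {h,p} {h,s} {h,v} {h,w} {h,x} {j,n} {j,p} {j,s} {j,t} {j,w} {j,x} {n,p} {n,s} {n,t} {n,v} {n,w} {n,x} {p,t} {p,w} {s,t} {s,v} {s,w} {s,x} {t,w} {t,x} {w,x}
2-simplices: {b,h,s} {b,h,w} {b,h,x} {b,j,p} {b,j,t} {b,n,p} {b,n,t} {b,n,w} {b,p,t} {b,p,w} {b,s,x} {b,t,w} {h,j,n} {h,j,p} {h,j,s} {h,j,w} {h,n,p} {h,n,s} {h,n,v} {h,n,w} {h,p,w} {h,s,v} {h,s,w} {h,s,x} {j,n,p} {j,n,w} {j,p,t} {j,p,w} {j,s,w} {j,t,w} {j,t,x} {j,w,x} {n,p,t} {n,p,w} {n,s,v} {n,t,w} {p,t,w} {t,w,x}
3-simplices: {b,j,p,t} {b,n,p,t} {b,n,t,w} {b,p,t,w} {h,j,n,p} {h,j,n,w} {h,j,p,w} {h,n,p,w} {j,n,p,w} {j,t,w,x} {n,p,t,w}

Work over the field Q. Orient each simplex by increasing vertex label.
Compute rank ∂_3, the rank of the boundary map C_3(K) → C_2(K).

rank∂_3=10

n_0=10 n_1=36 n_2=38 n_3=11  [Q]
∂1: piv[bh,bj,bn,bp,bs,bt,bw,bx,hv] rk=9  ker:hj,hn,hp,hs,hw,hx,jn,jp,js,jt,jw,jx,np,ns,nt,nv,nw,nx,pt,pw,st,sv,sw,sx,tw,tx,wx
∂2: piv[bhs,bhw,bhx,bjp,bjt,bnp,bnt,bnw,bpt,bpw,bsx,btw,hjn,hjp,hjs,hjw,hnp,hns,hnv,hnw,hsv,hsw,jtx,jwx] rk=24  ker:hpw,hsx,jnp,jnw,jpt,jpw,jsw,jtw,npt,npw,nsv,ntw,ptw,twx
∂3: piv[bjpt,bnpt,bntw,bptw,hjnp,hjnw,hjpw,hnpw,jtwx,nptw] rk=10  ker:jnpw
rk∂_3=10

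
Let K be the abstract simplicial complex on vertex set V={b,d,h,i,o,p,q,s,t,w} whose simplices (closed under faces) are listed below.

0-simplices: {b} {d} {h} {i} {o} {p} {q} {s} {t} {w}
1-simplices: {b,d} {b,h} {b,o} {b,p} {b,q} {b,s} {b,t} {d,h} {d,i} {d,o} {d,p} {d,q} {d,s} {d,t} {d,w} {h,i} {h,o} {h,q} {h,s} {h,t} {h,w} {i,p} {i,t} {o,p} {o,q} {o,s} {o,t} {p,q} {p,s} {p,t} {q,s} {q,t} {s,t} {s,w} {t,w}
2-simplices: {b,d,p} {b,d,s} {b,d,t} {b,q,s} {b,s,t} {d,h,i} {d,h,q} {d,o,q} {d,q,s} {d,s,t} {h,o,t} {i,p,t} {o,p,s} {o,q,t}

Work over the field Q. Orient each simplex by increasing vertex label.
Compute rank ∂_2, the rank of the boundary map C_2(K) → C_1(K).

n_0=10 n_1=35 n_2=14  [Q]
∂1: piv[bd,bh,bo,bp,bq,bs,bt,di,dw] rk=9  ker:dh,do,dp,dq,ds,dt,hi,ho,hq,hs,ht,hw,ip,it,op,oq,os,ot,pq,ps,pt,qs,qt,st,sw,tw
∂2: piv[bdp,bds,bdt,bqs,bst,dhi,dhq,doq,dqs,hot,ipt,ops,oqt] rk=13  ker:dst
rk∂_2=13

rank∂_2=13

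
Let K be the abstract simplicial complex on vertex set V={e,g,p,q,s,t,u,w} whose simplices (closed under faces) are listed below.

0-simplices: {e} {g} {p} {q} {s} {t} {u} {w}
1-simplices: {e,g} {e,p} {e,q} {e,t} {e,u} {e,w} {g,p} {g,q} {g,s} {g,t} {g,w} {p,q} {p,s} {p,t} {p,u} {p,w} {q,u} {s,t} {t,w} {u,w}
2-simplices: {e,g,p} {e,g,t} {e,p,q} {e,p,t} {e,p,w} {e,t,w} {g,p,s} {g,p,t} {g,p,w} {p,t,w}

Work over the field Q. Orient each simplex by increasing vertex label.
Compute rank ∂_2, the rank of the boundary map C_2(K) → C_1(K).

rank∂_2=8

n_0=8 n_1=20 n_2=10  [Q]
∂1: piv[eg,ep,eq,et,eu,ew,gs] rk=7  ker:gp,gq,gt,gw,pq,ps,pt,pu,pw,qu,st,tw,uw
∂2: piv[egp,egt,epq,ept,epw,etw,gps,gpw] rk=8  ker:gpt,ptw
rk∂_2=8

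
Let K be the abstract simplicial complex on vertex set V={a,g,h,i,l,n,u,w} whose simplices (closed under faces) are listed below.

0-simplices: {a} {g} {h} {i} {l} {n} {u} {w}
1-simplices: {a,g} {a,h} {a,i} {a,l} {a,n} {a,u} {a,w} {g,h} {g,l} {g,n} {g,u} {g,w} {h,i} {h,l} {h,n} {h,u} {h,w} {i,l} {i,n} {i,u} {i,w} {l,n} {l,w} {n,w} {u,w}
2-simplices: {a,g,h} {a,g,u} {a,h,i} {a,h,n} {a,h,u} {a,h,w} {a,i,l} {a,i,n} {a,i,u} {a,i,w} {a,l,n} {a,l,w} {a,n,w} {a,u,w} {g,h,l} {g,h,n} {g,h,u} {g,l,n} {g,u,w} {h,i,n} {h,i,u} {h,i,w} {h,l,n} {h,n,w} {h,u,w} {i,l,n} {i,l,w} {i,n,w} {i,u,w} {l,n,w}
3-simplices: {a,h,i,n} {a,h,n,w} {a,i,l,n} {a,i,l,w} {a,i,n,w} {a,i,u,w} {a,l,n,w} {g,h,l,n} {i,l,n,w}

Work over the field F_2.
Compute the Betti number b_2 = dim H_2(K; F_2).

n_0=8 n_1=25 n_2=30 n_3=9  [Z2]
∂1: piv[ag,ah,ai,al,an,au,aw] rk=7  ker:gh,gl,gn,gu,gw,hi,hl,hn,hu,hw,il,in,iu,iw,ln,lw,nw,uw
∂2: piv[agh,agu,ahi,ahn,ahu,ahw,ail,ain,aiu,aiw,aln,alw,anw,auw,ghl,ghn,gln,guw] rk=18  ker:ghu,hin,hiu,hiw,hln,hnw,huw,iln,ilw,inw,iuw,lnw
∂3: piv[ahin,ahnw,ailn,ailw,ainw,aiuw,alnw,ghln] rk=8  ker:ilnw
b_2=(30−18)−8=4

b_2=4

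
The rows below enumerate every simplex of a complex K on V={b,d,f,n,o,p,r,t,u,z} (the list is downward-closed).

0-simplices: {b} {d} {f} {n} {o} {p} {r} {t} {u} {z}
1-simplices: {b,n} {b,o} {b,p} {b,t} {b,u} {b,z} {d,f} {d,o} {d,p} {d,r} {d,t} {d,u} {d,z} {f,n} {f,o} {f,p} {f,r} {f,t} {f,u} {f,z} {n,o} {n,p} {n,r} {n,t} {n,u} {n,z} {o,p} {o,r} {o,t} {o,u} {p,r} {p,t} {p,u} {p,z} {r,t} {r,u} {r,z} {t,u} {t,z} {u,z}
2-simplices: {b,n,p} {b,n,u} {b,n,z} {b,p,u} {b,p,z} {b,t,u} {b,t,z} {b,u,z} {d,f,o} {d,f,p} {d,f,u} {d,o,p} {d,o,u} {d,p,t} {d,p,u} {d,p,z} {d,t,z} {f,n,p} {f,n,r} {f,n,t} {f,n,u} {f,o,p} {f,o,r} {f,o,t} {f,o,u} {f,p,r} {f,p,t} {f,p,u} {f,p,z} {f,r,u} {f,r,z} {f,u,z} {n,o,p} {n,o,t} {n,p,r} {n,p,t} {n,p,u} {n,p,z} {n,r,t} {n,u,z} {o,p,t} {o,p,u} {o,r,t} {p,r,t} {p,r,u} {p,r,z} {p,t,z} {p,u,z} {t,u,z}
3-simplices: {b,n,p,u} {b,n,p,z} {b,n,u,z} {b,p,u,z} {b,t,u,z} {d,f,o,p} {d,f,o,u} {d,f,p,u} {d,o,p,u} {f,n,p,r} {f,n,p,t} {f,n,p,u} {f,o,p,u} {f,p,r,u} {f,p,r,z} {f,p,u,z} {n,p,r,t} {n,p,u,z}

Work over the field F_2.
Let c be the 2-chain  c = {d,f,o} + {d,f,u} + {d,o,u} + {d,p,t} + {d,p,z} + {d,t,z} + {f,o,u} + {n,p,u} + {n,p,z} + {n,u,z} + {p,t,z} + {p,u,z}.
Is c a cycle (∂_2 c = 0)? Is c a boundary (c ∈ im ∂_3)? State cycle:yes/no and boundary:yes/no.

cycle:yes boundary:no

n_0=10 n_1=40 n_2=49 n_3=18  [Z2]
∂1: piv[bn,bo,bp,bt,bu,bz,df,do,dr] rk=9  ker:dp,dt,du,dz,fn,fo,fp,fr,ft,fu,fz,no,np,nr,nt,nu,nz,op,or,ot,ou,pr,pt,pu,pz,rt,ru,rz,tu,tz,uz
∂2: piv[bnp,bnu,bnz,bpu,bpz,btu,btz,buz,dfo,dfp,dfu,dop,dou,dpt,dpu,dpz,dtz,fnp,fnr,fnt,for,fot,fpr,fpt,fpz,fru,frz,nop,nrt] rk=29  ker:fnu,fop,fou,fpu,fuz,not,npr,npt,npu,npz,nuz,opt,opu,ort,prt,pru,prz,ptz,puz,tuz
∂3: piv[bnpu,bnpz,bnuz,bpuz,btuz,dfop,dfou,dfpu,dopu,fnpr,fnpt,fnpu,fpru,fprz,fpuz,nprt] rk=16  ker:fopu,npuz
∂2c = 0
c vs im∂3: residual ≠ 0 ⇒ not boundary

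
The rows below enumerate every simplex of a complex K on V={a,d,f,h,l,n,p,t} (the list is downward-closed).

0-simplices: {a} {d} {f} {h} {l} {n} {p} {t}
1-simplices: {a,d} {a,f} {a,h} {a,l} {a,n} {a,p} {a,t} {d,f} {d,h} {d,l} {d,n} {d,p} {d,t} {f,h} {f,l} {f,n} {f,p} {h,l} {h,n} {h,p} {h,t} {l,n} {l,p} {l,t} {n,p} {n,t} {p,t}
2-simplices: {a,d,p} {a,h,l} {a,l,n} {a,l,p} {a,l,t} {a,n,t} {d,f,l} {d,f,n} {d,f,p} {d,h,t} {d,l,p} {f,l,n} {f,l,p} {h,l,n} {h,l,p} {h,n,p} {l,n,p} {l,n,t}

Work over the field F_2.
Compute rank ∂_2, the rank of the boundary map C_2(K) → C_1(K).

rank∂_2=15

n_0=8 n_1=27 n_2=18  [Z2]
∂1: piv[ad,af,ah,al,an,ap,at] rk=7  ker:df,dh,dl,dn,dp,dt,fh,fl,fn,fp,hl,hn,hp,ht,ln,lp,lt,np,nt,pt
∂2: piv[adp,ahl,aln,alp,alt,ant,dfl,dfn,dfp,dht,dlp,fln,hln,hlp,hnp] rk=15  ker:flp,lnp,lnt
rk∂_2=15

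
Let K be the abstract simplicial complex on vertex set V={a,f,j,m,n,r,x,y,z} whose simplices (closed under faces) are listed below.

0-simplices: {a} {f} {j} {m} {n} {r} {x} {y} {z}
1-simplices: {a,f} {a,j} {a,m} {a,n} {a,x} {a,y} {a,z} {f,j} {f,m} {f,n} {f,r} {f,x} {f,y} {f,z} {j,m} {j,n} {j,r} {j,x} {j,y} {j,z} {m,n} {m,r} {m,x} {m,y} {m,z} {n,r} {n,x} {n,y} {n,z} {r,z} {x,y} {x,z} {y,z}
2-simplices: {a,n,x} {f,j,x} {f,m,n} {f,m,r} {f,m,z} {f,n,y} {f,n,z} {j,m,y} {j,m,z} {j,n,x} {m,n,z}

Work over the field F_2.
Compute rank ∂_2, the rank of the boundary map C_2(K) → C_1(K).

rank∂_2=10

n_0=9 n_1=33 n_2=11  [Z2]
∂1: piv[af,aj,am,an,ax,ay,az,fr] rk=8  ker:fj,fm,fn,fx,fy,fz,jm,jn,jr,jx,jy,jz,mn,mr,mx,my,mz,nr,nx,ny,nz,rz,xy,xz,yz
∂2: piv[anx,fjx,fmn,fmr,fmz,fny,fnz,jmy,jmz,jnx] rk=10  ker:mnz
rk∂_2=10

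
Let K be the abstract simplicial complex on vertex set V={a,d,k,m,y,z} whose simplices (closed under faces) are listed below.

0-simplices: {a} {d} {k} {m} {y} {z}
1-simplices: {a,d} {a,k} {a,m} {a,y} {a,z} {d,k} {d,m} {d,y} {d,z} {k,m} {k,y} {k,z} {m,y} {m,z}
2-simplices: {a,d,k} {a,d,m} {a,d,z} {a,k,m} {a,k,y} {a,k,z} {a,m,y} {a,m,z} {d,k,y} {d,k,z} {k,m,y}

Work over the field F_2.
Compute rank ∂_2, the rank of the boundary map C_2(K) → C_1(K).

n_0=6 n_1=14 n_2=11  [Z2]
∂1: piv[ad,ak,am,ay,az] rk=5  ker:dk,dm,dy,dz,km,ky,kz,my,mz
∂2: piv[adk,adm,adz,akm,aky,akz,amy,amz,dky] rk=9  ker:dkz,kmy
rk∂_2=9

rank∂_2=9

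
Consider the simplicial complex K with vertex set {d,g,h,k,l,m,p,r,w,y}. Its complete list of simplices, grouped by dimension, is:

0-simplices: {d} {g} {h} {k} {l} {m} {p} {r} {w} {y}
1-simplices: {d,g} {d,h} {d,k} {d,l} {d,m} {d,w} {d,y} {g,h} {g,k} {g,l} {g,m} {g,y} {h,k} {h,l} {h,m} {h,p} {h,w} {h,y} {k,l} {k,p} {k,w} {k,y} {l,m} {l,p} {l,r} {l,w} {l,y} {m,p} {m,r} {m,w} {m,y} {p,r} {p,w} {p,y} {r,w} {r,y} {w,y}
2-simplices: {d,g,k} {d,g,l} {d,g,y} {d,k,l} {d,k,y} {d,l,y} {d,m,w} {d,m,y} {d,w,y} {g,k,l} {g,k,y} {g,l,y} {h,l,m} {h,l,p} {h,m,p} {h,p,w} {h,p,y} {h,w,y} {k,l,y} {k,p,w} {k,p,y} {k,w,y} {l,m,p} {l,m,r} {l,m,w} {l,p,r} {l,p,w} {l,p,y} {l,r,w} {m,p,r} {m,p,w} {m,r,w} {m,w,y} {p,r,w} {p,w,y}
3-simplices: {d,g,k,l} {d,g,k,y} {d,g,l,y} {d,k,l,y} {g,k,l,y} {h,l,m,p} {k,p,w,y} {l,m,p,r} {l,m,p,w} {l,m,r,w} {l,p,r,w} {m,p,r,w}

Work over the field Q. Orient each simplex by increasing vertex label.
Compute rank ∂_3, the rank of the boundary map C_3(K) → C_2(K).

rank∂_3=10

n_0=10 n_1=37 n_2=35 n_3=12  [Q]
∂1: piv[dg,dh,dk,dl,dm,dw,dy,hp,lr] rk=9  ker:gh,gk,gl,gm,gy,hk,hl,hm,hw,hy,kl,kp,kw,ky,lm,lp,lw,ly,mp,mr,mw,my,pr,pw,py,rw,ry,wy
∂2: piv[dgk,dgl,dgy,dkl,dky,dly,dmw,dmy,dwy,hlm,hlp,hmp,hpw,hpy,hwy,kpw,kpy,lmr,lmw,lpr,lpw,lpy,lrw] rk=23  ker:gkl,gky,gly,kly,kwy,lmp,mpr,mpw,mrw,mwy,prw,pwy
∂3: piv[dgkl,dgky,dgly,dkly,hlmp,kpwy,lmpr,lmpw,lmrw,lprw] rk=10  ker:gkly,mprw
rk∂_3=10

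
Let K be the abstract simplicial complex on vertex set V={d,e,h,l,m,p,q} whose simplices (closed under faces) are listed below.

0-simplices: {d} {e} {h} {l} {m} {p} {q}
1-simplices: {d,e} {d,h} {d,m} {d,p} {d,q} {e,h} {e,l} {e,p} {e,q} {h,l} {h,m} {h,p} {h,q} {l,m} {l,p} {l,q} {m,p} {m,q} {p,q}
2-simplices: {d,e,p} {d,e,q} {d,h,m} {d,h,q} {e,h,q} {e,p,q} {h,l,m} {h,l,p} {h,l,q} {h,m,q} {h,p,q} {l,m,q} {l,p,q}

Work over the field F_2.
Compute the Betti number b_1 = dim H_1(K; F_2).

n_0=7 n_1=19 n_2=13  [Z2]
∂1: piv[de,dh,dm,dp,dq,el] rk=6  ker:eh,ep,eq,hl,hm,hp,hq,lm,lp,lq,mp,mq,pq
∂2: piv[dep,deq,dhm,dhq,ehq,epq,hlm,hlp,hlq,hmq,hpq] rk=11  ker:lmq,lpq
b_1=(19−6)−11=2

b_1=2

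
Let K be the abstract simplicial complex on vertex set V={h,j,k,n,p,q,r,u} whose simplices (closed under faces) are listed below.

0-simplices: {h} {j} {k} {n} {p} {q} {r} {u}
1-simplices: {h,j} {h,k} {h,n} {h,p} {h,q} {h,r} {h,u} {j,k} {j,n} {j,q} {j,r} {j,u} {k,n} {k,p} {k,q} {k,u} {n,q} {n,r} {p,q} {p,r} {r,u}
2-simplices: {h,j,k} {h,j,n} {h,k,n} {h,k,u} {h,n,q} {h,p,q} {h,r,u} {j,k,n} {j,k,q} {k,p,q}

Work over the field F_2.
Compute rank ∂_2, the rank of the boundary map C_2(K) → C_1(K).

n_0=8 n_1=21 n_2=10  [Z2]
∂1: piv[hj,hk,hn,hp,hq,hr,hu] rk=7  ker:jk,jn,jq,jr,ju,kn,kp,kq,ku,nq,nr,pq,pr,ru
∂2: piv[hjk,hjn,hkn,hku,hnq,hpq,hru,jkq,kpq] rk=9  ker:jkn
rk∂_2=9

rank∂_2=9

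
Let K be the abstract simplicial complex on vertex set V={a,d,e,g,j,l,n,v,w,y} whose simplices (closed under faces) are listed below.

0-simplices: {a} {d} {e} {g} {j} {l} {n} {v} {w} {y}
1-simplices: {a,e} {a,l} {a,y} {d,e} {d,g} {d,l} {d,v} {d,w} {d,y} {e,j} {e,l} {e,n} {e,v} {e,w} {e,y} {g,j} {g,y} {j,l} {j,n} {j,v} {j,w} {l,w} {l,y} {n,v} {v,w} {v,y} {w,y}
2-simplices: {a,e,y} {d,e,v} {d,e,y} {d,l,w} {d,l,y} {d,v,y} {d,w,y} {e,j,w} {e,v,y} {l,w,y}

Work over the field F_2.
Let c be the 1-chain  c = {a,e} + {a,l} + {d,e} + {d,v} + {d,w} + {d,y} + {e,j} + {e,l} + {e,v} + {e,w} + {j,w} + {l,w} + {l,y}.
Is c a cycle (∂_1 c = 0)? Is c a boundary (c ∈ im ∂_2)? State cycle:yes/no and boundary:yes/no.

n_0=10 n_1=27 n_2=10  [Z2]
∂1: piv[ae,al,ay,de,dg,dv,dw,ej,en] rk=9  ker:dl,dy,el,ev,ew,ey,gj,gy,jl,jn,jv,jw,lw,ly,nv,vw,vy,wy
∂2: piv[aey,dev,dey,dlw,dly,dvy,dwy,ejw] rk=8  ker:evy,lwy
∂1c = 0
c vs im∂2: residual ≠ 0 ⇒ not boundary

cycle:yes boundary:no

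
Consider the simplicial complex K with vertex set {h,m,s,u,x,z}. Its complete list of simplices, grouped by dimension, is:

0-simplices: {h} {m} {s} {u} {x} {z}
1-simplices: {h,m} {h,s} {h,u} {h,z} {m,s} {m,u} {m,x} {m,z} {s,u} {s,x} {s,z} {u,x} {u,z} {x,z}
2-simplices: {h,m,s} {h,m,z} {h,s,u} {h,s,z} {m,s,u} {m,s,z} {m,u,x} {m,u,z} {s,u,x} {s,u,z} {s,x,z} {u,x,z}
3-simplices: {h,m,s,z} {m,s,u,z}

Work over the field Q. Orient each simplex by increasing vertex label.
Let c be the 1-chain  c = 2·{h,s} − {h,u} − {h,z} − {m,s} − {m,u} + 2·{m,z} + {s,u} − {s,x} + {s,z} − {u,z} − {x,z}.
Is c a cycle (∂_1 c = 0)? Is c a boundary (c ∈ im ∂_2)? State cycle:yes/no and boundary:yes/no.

n_0=6 n_1=14 n_2=12 n_3=2  [Q]
∂1: piv[hm,hs,hu,hz,mx] rk=5  ker:ms,mu,mz,su,sx,sz,ux,uz,xz
∂2: piv[hms,hmz,hsu,hsz,msu,mux,muz,sux,sxz] rk=9  ker:msz,suz,uxz
∂3: piv[hmsz,msuz] rk=2
∂1c = 0
c vs im∂2: reduces to 0 ⇒ boundary

cycle:yes boundary:yes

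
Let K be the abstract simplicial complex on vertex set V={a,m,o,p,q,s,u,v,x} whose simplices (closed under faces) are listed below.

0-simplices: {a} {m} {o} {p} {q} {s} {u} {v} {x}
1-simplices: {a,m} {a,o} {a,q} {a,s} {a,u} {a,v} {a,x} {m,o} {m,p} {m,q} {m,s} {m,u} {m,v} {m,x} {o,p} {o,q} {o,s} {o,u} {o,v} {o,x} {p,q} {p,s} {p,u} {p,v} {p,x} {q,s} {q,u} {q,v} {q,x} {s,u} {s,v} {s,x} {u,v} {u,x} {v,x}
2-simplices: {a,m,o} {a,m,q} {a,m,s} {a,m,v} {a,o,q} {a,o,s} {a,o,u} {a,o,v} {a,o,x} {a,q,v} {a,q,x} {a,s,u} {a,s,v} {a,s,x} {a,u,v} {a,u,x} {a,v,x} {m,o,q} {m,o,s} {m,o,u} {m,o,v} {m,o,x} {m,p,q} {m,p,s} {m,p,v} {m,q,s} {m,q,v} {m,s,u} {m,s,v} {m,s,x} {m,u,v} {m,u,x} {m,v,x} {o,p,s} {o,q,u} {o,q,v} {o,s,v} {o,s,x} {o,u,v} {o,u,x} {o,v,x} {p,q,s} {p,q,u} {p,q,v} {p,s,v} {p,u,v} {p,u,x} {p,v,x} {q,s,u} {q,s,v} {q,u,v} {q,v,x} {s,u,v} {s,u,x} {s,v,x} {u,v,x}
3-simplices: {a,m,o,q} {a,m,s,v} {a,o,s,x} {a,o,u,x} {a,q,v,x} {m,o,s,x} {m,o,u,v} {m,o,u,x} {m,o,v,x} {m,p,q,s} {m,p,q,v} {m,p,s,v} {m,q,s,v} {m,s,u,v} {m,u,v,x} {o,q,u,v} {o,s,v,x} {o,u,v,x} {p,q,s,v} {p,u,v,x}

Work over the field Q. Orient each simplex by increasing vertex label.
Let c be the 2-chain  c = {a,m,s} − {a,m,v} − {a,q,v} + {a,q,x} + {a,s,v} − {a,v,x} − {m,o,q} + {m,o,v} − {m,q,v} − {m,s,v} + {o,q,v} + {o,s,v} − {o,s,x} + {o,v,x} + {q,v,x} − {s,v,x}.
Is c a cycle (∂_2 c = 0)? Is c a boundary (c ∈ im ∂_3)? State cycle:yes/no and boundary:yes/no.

cycle:yes boundary:no

n_0=9 n_1=35 n_2=56 n_3=20  [Q]
∂1: piv[am,ao,aq,as,au,av,ax,mp] rk=8  ker:mo,mq,ms,mu,mv,mx,op,oq,os,ou,ov,ox,pq,ps,pu,pv,px,qs,qu,qv,qx,su,sv,sx,uv,ux,vx
∂2: piv[amo,amq,ams,amv,aoq,aos,aou,aov,aox,aqv,aqx,asu,asv,asx,auv,aux,avx,mou,mox,mpq,mps,mpv,mqs,ops,oqu,pqu,pux] rk=27  ker:moq,mos,mov,mqv,msu,msv,msx,muv,mux,mvx,oqv,osv,osx,ouv,oux,ovx,pqs,pqv,psv,puv,pvx,qsu,qsv,quv,qvx,suv,sux,svx,uvx
∂3: piv[amoq,amsv,aosx,aoux,aqvx,mosx,mouv,moux,movx,mpqs,mpqv,mpsv,mqsv,msuv,muvx,oquv,osvx,puvx] rk=18  ker:ouvx,pqsv
∂2c = 0
c vs im∂3: residual ≠ 0 ⇒ not boundary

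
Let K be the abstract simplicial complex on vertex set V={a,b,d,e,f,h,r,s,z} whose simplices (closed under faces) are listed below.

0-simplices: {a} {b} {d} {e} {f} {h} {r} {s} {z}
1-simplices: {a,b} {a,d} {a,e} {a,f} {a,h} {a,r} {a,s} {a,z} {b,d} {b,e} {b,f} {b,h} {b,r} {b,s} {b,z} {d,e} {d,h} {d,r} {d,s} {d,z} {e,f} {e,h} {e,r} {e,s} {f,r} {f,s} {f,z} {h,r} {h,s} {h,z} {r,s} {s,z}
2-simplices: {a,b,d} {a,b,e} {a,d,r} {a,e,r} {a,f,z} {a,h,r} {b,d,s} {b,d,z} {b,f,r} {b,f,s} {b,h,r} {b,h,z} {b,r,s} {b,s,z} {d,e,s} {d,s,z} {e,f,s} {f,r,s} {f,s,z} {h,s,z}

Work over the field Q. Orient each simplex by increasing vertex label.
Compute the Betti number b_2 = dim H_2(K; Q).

b_2=2

n_0=9 n_1=32 n_2=20  [Q]
∂1: piv[ab,ad,ae,af,ah,ar,as,az] rk=8  ker:bd,be,bf,bh,br,bs,bz,de,dh,dr,ds,dz,ef,eh,er,es,fr,fs,fz,hr,hs,hz,rs,sz
∂2: piv[abd,abe,adr,aer,afz,ahr,bds,bdz,bfr,bfs,bhr,bhz,brs,bsz,des,efs,fsz,hsz] rk=18  ker:dsz,frs
b_2=(20−18)−0=2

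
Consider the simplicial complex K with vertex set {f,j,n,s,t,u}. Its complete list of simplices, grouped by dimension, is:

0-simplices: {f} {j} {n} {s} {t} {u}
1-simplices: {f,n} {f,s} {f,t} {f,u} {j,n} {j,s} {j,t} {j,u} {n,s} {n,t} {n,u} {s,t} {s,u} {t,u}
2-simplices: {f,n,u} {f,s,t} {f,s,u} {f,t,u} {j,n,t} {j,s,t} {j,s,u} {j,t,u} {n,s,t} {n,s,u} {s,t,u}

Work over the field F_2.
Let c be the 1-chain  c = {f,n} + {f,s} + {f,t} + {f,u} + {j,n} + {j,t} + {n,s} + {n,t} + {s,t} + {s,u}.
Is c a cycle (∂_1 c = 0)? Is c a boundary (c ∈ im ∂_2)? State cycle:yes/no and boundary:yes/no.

cycle:yes boundary:yes

n_0=6 n_1=14 n_2=11  [Z2]
∂1: piv[fn,fs,ft,fu,jn] rk=5  ker:js,jt,ju,ns,nt,nu,st,su,tu
∂2: piv[fnu,fst,fsu,ftu,jnt,jst,jsu,nst,nsu] rk=9  ker:jtu,stu
∂1c = 0
c vs im∂2: reduces to 0 ⇒ boundary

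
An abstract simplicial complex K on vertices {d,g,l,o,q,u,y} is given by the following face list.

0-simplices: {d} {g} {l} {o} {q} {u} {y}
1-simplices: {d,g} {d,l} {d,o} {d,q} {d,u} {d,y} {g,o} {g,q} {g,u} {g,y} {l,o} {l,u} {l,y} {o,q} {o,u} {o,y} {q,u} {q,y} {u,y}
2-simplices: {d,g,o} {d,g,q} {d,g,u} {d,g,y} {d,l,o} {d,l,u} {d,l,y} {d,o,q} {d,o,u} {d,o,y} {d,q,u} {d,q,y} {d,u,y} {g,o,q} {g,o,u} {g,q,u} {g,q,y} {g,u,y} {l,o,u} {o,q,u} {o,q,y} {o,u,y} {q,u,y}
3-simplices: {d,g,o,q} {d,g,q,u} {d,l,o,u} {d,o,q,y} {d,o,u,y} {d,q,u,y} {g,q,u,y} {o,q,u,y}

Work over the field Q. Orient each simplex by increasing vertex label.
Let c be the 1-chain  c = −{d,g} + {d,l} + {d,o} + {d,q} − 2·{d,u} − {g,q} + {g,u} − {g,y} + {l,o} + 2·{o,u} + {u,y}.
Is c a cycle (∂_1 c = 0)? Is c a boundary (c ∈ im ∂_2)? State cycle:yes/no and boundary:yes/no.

n_0=7 n_1=19 n_2=23 n_3=8  [Q]
∂1: piv[dg,dl,do,dq,du,dy] rk=6  ker:go,gq,gu,gy,lo,lu,ly,oq,ou,oy,qu,qy,uy
∂2: piv[dgo,dgq,dgu,dgy,dlo,dlu,dly,doq,dou,doy,dqu,dqy,duy] rk=13  ker:goq,gou,gqu,gqy,guy,lou,oqu,oqy,ouy,quy
∂3: piv[dgoq,dgqu,dlou,doqy,douy,dquy,gquy,oquy] rk=8
∂1c = 0
c vs im∂2: reduces to 0 ⇒ boundary

cycle:yes boundary:yes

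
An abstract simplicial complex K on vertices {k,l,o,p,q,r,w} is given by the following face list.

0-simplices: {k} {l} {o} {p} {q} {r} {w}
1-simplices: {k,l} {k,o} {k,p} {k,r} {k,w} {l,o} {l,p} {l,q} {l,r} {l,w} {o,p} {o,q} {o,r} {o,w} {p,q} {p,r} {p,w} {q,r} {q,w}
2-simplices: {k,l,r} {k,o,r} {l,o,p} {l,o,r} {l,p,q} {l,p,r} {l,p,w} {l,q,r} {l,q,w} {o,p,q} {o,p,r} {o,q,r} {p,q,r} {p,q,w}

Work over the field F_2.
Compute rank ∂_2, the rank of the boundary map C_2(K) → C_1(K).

rank∂_2=10

n_0=7 n_1=19 n_2=14  [Z2]
∂1: piv[kl,ko,kp,kr,kw,lq] rk=6  ker:lo,lp,lr,lw,op,oq,or,ow,pq,pr,pw,qr,qw
∂2: piv[klr,kor,lop,lor,lpq,lpr,lpw,lqr,lqw,opq] rk=10  ker:opr,oqr,pqr,pqw
rk∂_2=10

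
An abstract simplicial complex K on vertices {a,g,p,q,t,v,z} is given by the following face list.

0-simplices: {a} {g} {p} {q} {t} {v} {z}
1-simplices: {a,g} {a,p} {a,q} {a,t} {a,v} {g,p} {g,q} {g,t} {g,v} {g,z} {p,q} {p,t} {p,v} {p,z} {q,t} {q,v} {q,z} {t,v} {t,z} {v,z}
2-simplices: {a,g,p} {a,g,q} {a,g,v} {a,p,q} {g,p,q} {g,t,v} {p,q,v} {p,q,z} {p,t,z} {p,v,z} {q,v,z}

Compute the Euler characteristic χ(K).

χ(K)=-2

n_0=7 n_1=20 n_2=11
χ=+7−20+11=-2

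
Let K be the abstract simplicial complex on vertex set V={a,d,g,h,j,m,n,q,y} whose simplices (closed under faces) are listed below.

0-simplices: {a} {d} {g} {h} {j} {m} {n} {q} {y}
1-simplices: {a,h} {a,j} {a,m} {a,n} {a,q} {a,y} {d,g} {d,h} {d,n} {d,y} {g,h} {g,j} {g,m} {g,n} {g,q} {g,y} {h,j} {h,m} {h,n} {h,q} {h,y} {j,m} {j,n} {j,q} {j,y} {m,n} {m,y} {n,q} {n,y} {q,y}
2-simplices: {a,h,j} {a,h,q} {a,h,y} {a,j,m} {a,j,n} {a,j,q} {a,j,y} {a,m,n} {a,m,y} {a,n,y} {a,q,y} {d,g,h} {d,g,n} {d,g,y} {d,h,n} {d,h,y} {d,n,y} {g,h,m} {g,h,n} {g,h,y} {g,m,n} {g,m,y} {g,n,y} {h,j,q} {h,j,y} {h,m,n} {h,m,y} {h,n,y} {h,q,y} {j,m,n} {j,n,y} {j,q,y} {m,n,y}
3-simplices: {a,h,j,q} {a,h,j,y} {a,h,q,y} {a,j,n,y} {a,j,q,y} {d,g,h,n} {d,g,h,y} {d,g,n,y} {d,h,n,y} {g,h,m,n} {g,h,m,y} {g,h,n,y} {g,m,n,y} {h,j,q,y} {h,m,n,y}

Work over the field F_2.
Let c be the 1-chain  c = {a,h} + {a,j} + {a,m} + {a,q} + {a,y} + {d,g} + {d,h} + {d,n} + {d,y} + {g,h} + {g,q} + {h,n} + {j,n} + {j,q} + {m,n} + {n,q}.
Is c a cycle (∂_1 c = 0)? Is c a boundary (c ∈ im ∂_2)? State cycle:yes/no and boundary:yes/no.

n_0=9 n_1=30 n_2=33 n_3=15  [Z2]
∂1: piv[ah,aj,am,an,aq,ay,dg,dh] rk=8  ker:dn,dy,gh,gj,gm,gn,gq,gy,hj,hm,hn,hq,hy,jm,jn,jq,jy,mn,my,nq,ny,qy
∂2: piv[ahj,ahq,ahy,ajm,ajn,ajq,ajy,amn,amy,any,aqy,dgh,dgn,dgy,dhn,dhy,dny,ghm,gmn] rk=19  ker:ghn,ghy,gmy,gny,hjq,hjy,hmn,hmy,hny,hqy,jmn,jny,jqy,mny
∂3: piv[ahjq,ahjy,ahqy,ajny,ajqy,dghn,dghy,dgny,dhny,ghmn,ghmy,gmny] rk=12  ker:ghny,hjqy,hmny
∂1c = {a} + {g} + {j} + {n}

cycle:no boundary:no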